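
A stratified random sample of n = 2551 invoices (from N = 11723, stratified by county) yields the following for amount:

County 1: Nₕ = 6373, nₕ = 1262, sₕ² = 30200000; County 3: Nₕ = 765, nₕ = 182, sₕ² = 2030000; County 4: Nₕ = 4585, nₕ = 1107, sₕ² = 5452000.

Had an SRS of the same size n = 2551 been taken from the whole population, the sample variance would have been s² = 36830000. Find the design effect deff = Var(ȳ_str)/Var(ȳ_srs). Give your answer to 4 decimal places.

Var(ȳ_str) = Σ Wₕ²(1−fₕ)sₕ²/nₕ with Wₕ = Nₕ/11723:
  County 1: (6373/11723)²·(1−1262/6373)·30200000/1262 = 5671.7863
  County 3: (765/11723)²·(1−182/765)·2030000/182 = 36.197378
  County 4: (4585/11723)²·(1−1107/4585)·5452000/1107 = 571.47813
  → Var(ȳ_str) = 6279.4618.
Var(ȳ_srs) = (1 − 2551/11723)·36830000/2551 = 11295.788.
deff = 6279.4618 / 11295.788 = 0.5559.

0.5559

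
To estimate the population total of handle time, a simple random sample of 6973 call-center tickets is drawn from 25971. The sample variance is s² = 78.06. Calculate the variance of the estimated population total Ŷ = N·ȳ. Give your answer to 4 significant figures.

Var(Ŷ) = N²·Var(ȳ) = N²·(1 − n/N)·s²/n.
f = 6973/25971 = 0.26849178; Var(ȳ) = 0.73150822·78.06/6973 = 0.0081889476.
Var(Ŷ) = 25971² · 0.0081889476 = 5.5233865 × 10^6.

5.523 × 10^6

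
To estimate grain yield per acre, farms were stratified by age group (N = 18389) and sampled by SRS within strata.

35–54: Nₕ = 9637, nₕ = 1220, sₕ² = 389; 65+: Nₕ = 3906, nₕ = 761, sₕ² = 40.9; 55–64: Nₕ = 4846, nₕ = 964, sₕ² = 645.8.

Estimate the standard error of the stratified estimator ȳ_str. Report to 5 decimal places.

0.34016

Var(ȳ_str) = Σₕ Wₕ²(1 − fₕ)sₕ²/nₕ with Wₕ = Nₕ/N, N = 18389.
35–54: Wₕ = 0.52406330; term = 0.52406330²·(1 − 0.12659541)·389/1220 = 0.076484377.
65+: Wₕ = 0.21240959; term = 0.21240959²·(1 − 0.19482847)·40.9/761 = 0.0019524293.
55–64: Wₕ = 0.26352711; term = 0.26352711²·(1 − 0.19892695)·645.8/964 = 0.037268655.
Sum = 0.11570546.
SE = √(0.11570546) = 0.34016.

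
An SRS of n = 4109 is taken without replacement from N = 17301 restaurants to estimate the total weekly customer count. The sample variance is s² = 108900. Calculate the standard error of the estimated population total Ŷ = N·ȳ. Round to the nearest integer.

77774

Var(Ŷ) = N²·Var(ȳ) = N²·(1 − n/N)·s²/n.
f = 4109/17301 = 0.23750072; Var(ȳ) = 0.76249928·108900/4109 = 20.208365.
Var(Ŷ) = 17301² · 20.208365 = 6.0488608 × 10^9.
SE(Ŷ) = √(6.0488608 × 10^9) = 77774.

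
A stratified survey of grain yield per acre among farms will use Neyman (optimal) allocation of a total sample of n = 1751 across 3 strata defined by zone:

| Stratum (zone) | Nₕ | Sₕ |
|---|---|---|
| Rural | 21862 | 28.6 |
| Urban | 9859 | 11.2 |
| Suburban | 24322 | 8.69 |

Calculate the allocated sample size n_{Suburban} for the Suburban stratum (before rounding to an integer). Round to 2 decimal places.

390.79

Neyman allocation: nₕ = n·NₕSₕ / Σⱼ NⱼSⱼ.
Σ NⱼSⱼ = 21862·28.6 + 9859·11.2 + 24322·8.69 = 947032.18.
n_{Suburban} = 1751·24322·8.69 / 947032.18 = 390.79.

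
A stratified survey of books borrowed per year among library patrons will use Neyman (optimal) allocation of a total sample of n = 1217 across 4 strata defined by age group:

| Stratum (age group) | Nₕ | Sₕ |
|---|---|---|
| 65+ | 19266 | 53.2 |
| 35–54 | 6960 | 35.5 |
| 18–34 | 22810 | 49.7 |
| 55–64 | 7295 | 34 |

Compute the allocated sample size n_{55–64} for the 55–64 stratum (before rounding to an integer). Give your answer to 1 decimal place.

113.7

Neyman allocation: nₕ = n·NₕSₕ / Σⱼ NⱼSⱼ.
Σ NⱼSⱼ = 19266·53.2 + 6960·35.5 + 22810·49.7 + 7295·34 = 2.6537182 × 10^6.
n_{55–64} = 1217·7295·34 / (2.6537182 × 10^6) = 113.7.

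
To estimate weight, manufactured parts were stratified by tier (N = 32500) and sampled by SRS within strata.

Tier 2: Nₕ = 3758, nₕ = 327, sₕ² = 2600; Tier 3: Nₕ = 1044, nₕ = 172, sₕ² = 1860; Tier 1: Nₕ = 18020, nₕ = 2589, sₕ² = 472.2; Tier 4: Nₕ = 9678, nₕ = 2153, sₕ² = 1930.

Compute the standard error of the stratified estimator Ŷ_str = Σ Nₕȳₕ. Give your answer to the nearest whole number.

Var(Ŷ_str) = Σₕ Nₕ²(1 − fₕ)sₕ²/nₕ.
Tier 2: 3758²·(1 − 327/3758)·2600/327 = 1.025187 × 10^8.
Tier 3: 1044²·(1 − 172/1044)·1860/172 = 9.8446772 × 10^6.
Tier 1: 18020²·(1 − 2589/18020)·472.2/2589 = 5.0715743 × 10^7.
Tier 4: 9678²·(1 − 2153/9678)·1930/2153 = 6.5283796 × 10^7.
Sum = 2.2836292 × 10^8.
SE = √(2.2836292 × 10^8) = 15112.

15112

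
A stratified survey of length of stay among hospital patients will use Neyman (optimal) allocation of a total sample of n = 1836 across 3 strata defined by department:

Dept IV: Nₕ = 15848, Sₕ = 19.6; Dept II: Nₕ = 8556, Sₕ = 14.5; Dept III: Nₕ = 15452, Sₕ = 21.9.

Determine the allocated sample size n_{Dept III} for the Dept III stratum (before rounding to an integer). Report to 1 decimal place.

Neyman allocation: nₕ = n·NₕSₕ / Σⱼ NⱼSⱼ.
Σ NⱼSⱼ = 15848·19.6 + 8556·14.5 + 15452·21.9 = 773081.6.
n_{Dept III} = 1836·15452·21.9 / 773081.6 = 803.7.

803.7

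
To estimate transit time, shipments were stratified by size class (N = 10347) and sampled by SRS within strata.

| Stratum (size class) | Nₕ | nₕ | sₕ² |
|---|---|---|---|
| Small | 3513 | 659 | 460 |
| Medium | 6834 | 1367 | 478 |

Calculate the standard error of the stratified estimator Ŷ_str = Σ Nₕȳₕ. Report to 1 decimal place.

4479.1

Var(Ŷ_str) = Σₕ Nₕ²(1 − fₕ)sₕ²/nₕ.
Small: 3513²·(1 − 659/3513)·460/659 = 6.9984931 × 10^6.
Medium: 6834²·(1 − 1367/6834)·478/1367 = 1.3064218 × 10^7.
Sum = 2.0062711 × 10^7.
SE = √(2.0062711 × 10^7) = 4479.1.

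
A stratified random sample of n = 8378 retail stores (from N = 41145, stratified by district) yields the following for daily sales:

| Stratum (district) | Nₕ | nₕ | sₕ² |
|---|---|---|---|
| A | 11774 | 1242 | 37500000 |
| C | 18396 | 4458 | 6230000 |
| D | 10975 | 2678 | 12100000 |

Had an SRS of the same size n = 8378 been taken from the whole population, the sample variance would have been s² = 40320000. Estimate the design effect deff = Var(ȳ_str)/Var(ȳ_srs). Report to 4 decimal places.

Var(ȳ_str) = Σ Wₕ²(1−fₕ)sₕ²/nₕ with Wₕ = Nₕ/41145:
  A: (11774/41145)²·(1−1242/11774)·37500000/1242 = 2211.6196
  C: (18396/41145)²·(1−4458/18396)·6230000/4458 = 211.65947
  D: (10975/41145)²·(1−2678/10975)·12100000/2678 = 243.03358
  → Var(ȳ_str) = 2666.3127.
Var(ȳ_srs) = (1 − 8378/41145)·40320000/8378 = 3832.6555.
deff = 2666.3127 / 3832.6555 = 0.6957.

0.6957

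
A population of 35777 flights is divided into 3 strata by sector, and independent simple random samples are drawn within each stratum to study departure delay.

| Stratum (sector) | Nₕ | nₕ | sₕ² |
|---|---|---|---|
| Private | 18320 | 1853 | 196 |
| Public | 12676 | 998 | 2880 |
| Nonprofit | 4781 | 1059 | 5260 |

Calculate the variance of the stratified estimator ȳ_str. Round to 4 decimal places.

Var(ȳ_str) = Σₕ Wₕ²(1 − fₕ)sₕ²/nₕ with Wₕ = Nₕ/N, N = 35777.
Private: Wₕ = 0.51206082; term = 0.51206082²·(1 − 0.10114629)·196/1853 = 0.024929454.
Public: Wₕ = 0.35430584; term = 0.35430584²·(1 − 0.07873146)·2880/998 = 0.33373734.
Nonprofit: Wₕ = 0.13363334; term = 0.13363334²·(1 − 0.22150178)·5260/1059 = 0.069052126.
Sum = 0.42771892.

0.4277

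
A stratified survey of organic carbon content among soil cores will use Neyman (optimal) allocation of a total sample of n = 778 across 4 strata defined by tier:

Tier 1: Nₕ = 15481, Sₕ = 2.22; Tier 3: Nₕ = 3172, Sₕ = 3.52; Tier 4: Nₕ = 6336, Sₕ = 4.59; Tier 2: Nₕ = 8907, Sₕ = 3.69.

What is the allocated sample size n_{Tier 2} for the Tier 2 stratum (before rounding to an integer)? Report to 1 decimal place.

Neyman allocation: nₕ = n·NₕSₕ / Σⱼ NⱼSⱼ.
Σ NⱼSⱼ = 15481·2.22 + 3172·3.52 + 6336·4.59 + 8907·3.69 = 107482.33.
n_{Tier 2} = 778·8907·3.69 / 107482.33 = 237.9.

237.9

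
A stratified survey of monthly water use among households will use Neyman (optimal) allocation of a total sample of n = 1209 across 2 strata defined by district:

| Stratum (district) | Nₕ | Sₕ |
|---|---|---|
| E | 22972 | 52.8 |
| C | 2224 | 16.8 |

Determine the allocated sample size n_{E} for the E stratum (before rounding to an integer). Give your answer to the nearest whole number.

1173

Neyman allocation: nₕ = n·NₕSₕ / Σⱼ NⱼSⱼ.
Σ NⱼSⱼ = 22972·52.8 + 2224·16.8 = 1.2502848 × 10^6.
n_{E} = 1209·22972·52.8 / (1.2502848 × 10^6) = 1173.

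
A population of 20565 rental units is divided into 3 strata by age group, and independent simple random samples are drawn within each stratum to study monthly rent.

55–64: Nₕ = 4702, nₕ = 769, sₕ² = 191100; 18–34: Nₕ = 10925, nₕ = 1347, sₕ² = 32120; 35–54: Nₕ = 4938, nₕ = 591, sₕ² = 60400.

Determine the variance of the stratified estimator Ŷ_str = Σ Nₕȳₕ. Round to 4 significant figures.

Var(Ŷ_str) = Σₕ Nₕ²(1 − fₕ)sₕ²/nₕ.
55–64: 4702²·(1 − 769/4702)·191100/769 = 4.5955862 × 10^9.
18–34: 10925²·(1 − 1347/10925)·32120/1347 = 2.4951934 × 10^9.
35–54: 4938²·(1 − 591/4938)·60400/591 = 2.1937654 × 10^9.
Sum = 9.284545 × 10^9.

9.285 × 10^9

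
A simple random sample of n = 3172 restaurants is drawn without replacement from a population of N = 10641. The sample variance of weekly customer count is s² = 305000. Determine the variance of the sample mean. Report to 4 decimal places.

Under SRS without replacement, Var(ȳ) = (1 − f)·s²/n with f = n/N = 3172/10641 = 0.29809228.
Var(ȳ) = (1 − 0.29809228)·305000/3172 = 0.70190772·96.153846 = 67.491126.

67.4911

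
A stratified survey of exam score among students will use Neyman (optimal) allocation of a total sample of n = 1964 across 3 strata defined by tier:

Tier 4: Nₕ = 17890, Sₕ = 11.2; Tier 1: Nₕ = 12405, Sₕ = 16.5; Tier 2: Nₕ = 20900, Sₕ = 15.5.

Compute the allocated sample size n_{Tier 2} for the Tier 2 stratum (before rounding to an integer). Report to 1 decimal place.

Neyman allocation: nₕ = n·NₕSₕ / Σⱼ NⱼSⱼ.
Σ NⱼSⱼ = 17890·11.2 + 12405·16.5 + 20900·15.5 = 729000.5.
n_{Tier 2} = 1964·20900·15.5 / 729000.5 = 872.8.

872.8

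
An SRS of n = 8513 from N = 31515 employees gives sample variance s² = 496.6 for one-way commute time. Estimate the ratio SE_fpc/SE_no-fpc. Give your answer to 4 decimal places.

f = n/N = 8513/31515 = 0.27012534.
SE_no-fpc = √(s²/n) = 0.24152497; SE_fpc = √((1−f)s²/n) = 0.20634131.
Ratio = √(1−f) = 0.85432702.

0.8543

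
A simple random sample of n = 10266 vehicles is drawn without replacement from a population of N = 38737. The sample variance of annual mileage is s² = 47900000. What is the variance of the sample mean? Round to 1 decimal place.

Under SRS without replacement, Var(ȳ) = (1 − f)·s²/n with f = n/N = 10266/38737 = 0.26501794.
Var(ȳ) = (1 − 0.26501794)·47900000/10266 = 0.73498206·4665.8874 = 3429.3435.

3429.3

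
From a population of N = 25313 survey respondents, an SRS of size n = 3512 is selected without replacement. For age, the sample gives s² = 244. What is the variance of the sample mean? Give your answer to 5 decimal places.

Under SRS without replacement, Var(ȳ) = (1 − f)·s²/n with f = n/N = 3512/25313 = 0.13874294.
Var(ȳ) = (1 − 0.13874294)·244/3512 = 0.86125706·0.069476082 = 0.059836766.

0.05984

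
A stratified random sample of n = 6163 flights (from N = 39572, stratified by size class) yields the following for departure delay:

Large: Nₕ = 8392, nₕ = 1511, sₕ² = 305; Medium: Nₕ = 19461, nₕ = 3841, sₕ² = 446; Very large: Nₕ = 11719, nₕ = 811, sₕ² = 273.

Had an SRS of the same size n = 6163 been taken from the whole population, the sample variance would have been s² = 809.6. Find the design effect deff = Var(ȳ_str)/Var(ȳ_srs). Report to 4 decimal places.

Var(ȳ_str) = Σ Wₕ²(1−fₕ)sₕ²/nₕ with Wₕ = Nₕ/39572:
  Large: (8392/39572)²·(1−1511/8392)·305/1511 = 0.0074434865
  Medium: (19461/39572)²·(1−3841/19461)·446/3841 = 0.022540354
  Very large: (11719/39572)²·(1−811/11719)·273/811 = 0.027479035
  → Var(ȳ_str) = 0.057462876.
Var(ȳ_srs) = (1 − 6163/39572)·809.6/6163 = 0.11090568.
deff = 0.057462876 / 0.11090568 = 0.5181.

0.5181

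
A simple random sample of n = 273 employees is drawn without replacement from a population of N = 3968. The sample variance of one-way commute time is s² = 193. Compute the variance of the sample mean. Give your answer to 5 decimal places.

Under SRS without replacement, Var(ȳ) = (1 − f)·s²/n with f = n/N = 273/3968 = 0.06880040.
Var(ȳ) = (1 − 0.06880040)·193/273 = 0.93119960·0.70695971 = 0.65832059.

0.65832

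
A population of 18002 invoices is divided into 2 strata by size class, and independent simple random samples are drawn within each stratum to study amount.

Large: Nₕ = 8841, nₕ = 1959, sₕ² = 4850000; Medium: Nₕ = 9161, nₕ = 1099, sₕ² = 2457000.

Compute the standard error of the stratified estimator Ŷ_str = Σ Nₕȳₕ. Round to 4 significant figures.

561900

Var(Ŷ_str) = Σₕ Nₕ²(1 − fₕ)sₕ²/nₕ.
Large: 8841²·(1 − 1959/8841)·4850000/1959 = 1.5063412 × 10^11.
Medium: 9161²·(1 − 1099/9161)·2457000/1099 = 1.6511751 × 10^11.
Sum = 3.1575163 × 10^11.
SE = √(3.1575163 × 10^11) = 561900.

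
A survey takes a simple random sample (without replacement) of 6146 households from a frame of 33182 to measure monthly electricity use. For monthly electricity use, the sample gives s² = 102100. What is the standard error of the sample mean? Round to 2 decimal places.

Under SRS without replacement, Var(ȳ) = (1 − f)·s²/n with f = n/N = 6146/33182 = 0.18522090.
Var(ȳ) = (1 − 0.18522090)·102100/6146 = 0.81477910·16.612431 = 13.535461.
SE(ȳ) = √(13.535461) = 3.68.

3.68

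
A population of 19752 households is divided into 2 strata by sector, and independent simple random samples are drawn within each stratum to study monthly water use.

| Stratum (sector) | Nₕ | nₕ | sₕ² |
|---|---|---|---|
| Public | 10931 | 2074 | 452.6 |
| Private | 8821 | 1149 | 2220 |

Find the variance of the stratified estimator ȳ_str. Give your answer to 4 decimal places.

0.3893

Var(ȳ_str) = Σₕ Wₕ²(1 − fₕ)sₕ²/nₕ with Wₕ = Nₕ/N, N = 19752.
Public: Wₕ = 0.55341231; term = 0.55341231²·(1 − 0.18973561)·452.6/2074 = 0.054153955.
Private: Wₕ = 0.44658769; term = 0.44658769²·(1 − 0.13025734)·2220/1149 = 0.33514844.
Sum = 0.3893024.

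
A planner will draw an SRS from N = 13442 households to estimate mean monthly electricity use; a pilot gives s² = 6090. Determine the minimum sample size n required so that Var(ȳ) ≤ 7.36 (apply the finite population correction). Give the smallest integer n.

Without fpc, n₀ = s²/D = 6090/7.36 = 827.4457.
With fpc, (1 − n/N)·s²/n ≤ D requires n ≥ n₀/(1 + n₀/N) = 827.4457/(1 + 827.4457/13442) = 779.4644.
Rounding up, n = 780.

780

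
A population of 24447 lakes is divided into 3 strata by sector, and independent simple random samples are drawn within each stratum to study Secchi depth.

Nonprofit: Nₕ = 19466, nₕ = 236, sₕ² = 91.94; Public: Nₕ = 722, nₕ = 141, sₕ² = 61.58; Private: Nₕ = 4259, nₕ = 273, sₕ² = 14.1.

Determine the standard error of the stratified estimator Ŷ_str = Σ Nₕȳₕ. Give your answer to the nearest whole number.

12120

Var(Ŷ_str) = Σₕ Nₕ²(1 − fₕ)sₕ²/nₕ.
Nonprofit: 19466²·(1 − 236/19466)·91.94/236 = 1.4583055 × 10^8.
Public: 722²·(1 − 141/722)·61.58/141 = 183203.56.
Private: 4259²·(1 − 273/4259)·14.1/273 = 876801.73.
Sum = 1.4689056 × 10^8.
SE = √(1.4689056 × 10^8) = 12120.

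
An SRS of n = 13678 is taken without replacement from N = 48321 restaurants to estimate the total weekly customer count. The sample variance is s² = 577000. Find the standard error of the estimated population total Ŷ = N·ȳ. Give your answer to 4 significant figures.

Var(Ŷ) = N²·Var(ȳ) = N²·(1 − n/N)·s²/n.
f = 13678/48321 = 0.28306533; Var(ȳ) = 0.71693467·577000/13678 = 30.243552.
Var(Ŷ) = 48321² · 30.243552 = 7.0616245 × 10^10.
SE(Ŷ) = √(7.0616245 × 10^10) = 265700.

265700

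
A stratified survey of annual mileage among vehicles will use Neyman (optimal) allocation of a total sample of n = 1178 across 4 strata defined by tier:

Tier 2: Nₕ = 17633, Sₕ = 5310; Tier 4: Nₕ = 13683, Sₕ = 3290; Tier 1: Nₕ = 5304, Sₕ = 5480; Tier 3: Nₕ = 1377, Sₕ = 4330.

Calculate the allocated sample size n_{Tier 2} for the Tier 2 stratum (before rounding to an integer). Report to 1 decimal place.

Neyman allocation: nₕ = n·NₕSₕ / Σⱼ NⱼSⱼ.
Σ NⱼSⱼ = 17633·5310 + 13683·3290 + 5304·5480 + 1377·4330 = 1.7367663 × 10^8.
n_{Tier 2} = 1178·17633·5310 / (1.7367663 × 10^8) = 635.1.

635.1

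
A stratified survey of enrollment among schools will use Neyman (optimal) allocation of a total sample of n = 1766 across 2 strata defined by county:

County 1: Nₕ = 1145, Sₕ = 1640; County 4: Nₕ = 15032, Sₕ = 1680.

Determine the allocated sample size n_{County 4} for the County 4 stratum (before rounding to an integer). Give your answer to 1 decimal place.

1643.8

Neyman allocation: nₕ = n·NₕSₕ / Σⱼ NⱼSⱼ.
Σ NⱼSⱼ = 1145·1640 + 15032·1680 = 2.713156 × 10^7.
n_{County 4} = 1766·15032·1680 / (2.713156 × 10^7) = 1643.8.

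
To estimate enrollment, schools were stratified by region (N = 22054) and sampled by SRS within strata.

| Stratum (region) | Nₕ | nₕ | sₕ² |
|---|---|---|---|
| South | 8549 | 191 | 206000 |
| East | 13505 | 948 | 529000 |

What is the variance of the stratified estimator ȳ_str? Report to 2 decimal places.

353.00

Var(ȳ_str) = Σₕ Wₕ²(1 − fₕ)sₕ²/nₕ with Wₕ = Nₕ/N, N = 22054.
South: Wₕ = 0.38763943; term = 0.38763943²·(1 − 0.02234179)·206000/191 = 158.44436.
East: Wₕ = 0.61236057; term = 0.61236057²·(1 − 0.07019622)·529000/948 = 194.55978.
Sum = 353.00414.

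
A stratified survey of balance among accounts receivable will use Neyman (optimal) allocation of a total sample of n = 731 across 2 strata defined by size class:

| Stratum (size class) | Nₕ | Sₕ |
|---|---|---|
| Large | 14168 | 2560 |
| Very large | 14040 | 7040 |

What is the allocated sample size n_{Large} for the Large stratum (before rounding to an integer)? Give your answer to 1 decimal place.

Neyman allocation: nₕ = n·NₕSₕ / Σⱼ NⱼSⱼ.
Σ NⱼSⱼ = 14168·2560 + 14040·7040 = 1.3511168 × 10^8.
n_{Large} = 731·14168·2560 / (1.3511168 × 10^8) = 196.2.

196.2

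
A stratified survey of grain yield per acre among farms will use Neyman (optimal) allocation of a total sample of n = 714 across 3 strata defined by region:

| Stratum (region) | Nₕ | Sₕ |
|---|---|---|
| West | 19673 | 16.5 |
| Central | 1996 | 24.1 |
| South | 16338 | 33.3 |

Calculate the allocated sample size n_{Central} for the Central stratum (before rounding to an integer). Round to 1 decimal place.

Neyman allocation: nₕ = n·NₕSₕ / Σⱼ NⱼSⱼ.
Σ NⱼSⱼ = 19673·16.5 + 1996·24.1 + 16338·33.3 = 916763.5.
n_{Central} = 714·1996·24.1 / 916763.5 = 37.5.

37.5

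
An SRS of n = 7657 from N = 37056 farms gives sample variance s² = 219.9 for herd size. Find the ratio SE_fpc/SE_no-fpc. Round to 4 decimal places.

f = n/N = 7657/37056 = 0.20663320.
SE_no-fpc = √(s²/n) = 0.16946628; SE_fpc = √((1−f)s²/n) = 0.15094555.
Ratio = √(1−f) = 0.89071140.

0.8907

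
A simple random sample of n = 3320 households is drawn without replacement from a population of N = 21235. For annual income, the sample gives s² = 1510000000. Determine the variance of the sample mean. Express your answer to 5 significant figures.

383710

Under SRS without replacement, Var(ȳ) = (1 − f)·s²/n with f = n/N = 3320/21235 = 0.15634566.
Var(ȳ) = (1 − 0.15634566)·1510000000/3320 = 0.84365434·454819.28 = 383710.26.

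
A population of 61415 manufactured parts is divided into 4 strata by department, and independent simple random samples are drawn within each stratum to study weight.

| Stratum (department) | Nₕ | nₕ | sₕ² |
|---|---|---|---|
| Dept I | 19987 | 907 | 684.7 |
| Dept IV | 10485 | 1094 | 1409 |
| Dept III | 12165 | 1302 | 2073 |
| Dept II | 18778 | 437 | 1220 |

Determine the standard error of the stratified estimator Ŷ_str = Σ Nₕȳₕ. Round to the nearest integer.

39832

Var(Ŷ_str) = Σₕ Nₕ²(1 − fₕ)sₕ²/nₕ.
Dept I: 19987²·(1 − 907/19987)·684.7/907 = 2.8788499 × 10^8.
Dept IV: 10485²·(1 − 1094/10485)·1409/1094 = 1.2681597 × 10^8.
Dept III: 12165²·(1 − 1302/12165)·2073/1302 = 2.1040217 × 10^8.
Dept II: 18778²·(1 − 437/18778)·1220/437 = 9.6150321 × 10^8.
Sum = 1.5866063 × 10^9.
SE = √(1.5866063 × 10^9) = 39832.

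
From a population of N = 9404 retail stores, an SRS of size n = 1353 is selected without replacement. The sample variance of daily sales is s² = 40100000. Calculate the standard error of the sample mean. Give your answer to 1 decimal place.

Under SRS without replacement, Var(ȳ) = (1 − f)·s²/n with f = n/N = 1353/9404 = 0.14387495.
Var(ȳ) = (1 − 0.14387495)·40100000/1353 = 0.85612505·29637.842 = 25373.699.
SE(ȳ) = √(25373.699) = 159.3.

159.3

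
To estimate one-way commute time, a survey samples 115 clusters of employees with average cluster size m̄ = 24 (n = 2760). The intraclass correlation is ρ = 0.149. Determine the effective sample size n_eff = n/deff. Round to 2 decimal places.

623.45

deff = 1 + (24 − 1)·0.149 = 1 + 3.427 = 4.427.
n_eff = 2760 / 4.427 = 623.45.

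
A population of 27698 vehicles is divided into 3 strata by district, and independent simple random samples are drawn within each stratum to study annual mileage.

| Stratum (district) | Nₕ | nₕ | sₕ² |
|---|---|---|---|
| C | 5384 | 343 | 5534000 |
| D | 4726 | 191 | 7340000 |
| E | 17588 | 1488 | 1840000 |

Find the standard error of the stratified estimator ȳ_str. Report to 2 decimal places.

45.83

Var(ȳ_str) = Σₕ Wₕ²(1 − fₕ)sₕ²/nₕ with Wₕ = Nₕ/N, N = 27698.
C: Wₕ = 0.19438227; term = 0.19438227²·(1 − 0.06370728)·5534000/343 = 570.7816.
D: Wₕ = 0.17062604; term = 0.17062604²·(1 − 0.04041473)·7340000/191 = 1073.5861.
E: Wₕ = 0.63499170; term = 0.63499170²·(1 − 0.08460314)·1840000/1488 = 456.41552.
Sum = 2100.7832.
SE = √(2100.7832) = 45.83.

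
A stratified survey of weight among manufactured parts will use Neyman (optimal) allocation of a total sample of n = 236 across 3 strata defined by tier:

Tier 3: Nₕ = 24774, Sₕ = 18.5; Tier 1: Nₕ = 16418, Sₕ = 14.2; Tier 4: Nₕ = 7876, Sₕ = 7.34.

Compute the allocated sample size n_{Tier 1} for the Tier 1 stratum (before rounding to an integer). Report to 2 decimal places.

73.43

Neyman allocation: nₕ = n·NₕSₕ / Σⱼ NⱼSⱼ.
Σ NⱼSⱼ = 24774·18.5 + 16418·14.2 + 7876·7.34 = 749264.44.
n_{Tier 1} = 236·16418·14.2 / 749264.44 = 73.43.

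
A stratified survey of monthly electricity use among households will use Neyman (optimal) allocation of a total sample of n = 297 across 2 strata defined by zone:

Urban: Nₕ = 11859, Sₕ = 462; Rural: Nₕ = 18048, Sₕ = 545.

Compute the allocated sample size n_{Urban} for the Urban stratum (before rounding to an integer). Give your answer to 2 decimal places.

Neyman allocation: nₕ = n·NₕSₕ / Σⱼ NⱼSⱼ.
Σ NⱼSⱼ = 11859·462 + 18048·545 = 1.5315018 × 10^7.
n_{Urban} = 297·11859·462 / (1.5315018 × 10^7) = 106.25.

106.25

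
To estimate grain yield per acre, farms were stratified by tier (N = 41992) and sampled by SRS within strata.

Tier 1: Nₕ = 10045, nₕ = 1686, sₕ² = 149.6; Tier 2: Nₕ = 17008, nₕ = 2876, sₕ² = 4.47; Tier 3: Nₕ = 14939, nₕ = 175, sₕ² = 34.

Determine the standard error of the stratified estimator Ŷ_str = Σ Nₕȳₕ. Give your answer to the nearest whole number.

7119

Var(Ŷ_str) = Σₕ Nₕ²(1 − fₕ)sₕ²/nₕ.
Tier 1: 10045²·(1 − 1686/10045)·149.6/1686 = 7.4503777 × 10^6.
Tier 2: 17008²·(1 − 2876/17008)·4.47/2876 = 373573.03.
Tier 3: 14939²·(1 − 175/14939)·34/175 = 4.285154 × 10^7.
Sum = 5.0675491 × 10^7.
SE = √(5.0675491 × 10^7) = 7119.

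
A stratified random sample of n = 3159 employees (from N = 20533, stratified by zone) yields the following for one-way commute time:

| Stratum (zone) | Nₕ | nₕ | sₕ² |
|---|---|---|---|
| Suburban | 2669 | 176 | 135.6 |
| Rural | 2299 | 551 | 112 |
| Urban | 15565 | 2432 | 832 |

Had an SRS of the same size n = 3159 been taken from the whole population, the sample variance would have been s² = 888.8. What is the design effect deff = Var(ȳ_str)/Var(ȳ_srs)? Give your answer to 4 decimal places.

0.7559

Var(ȳ_str) = Σ Wₕ²(1−fₕ)sₕ²/nₕ with Wₕ = Nₕ/20533:
  Suburban: (2669/20533)²·(1−176/2669)·135.6/176 = 0.012159426
  Rural: (2299/20533)²·(1−551/2299)·112/551 = 0.0019375013
  Urban: (15565/20533)²·(1−2432/15565)·832/2432 = 0.16587006
  → Var(ȳ_str) = 0.17996699.
Var(ȳ_srs) = (1 − 3159/20533)·888.8/3159 = 0.23806844.
deff = 0.17996699 / 0.23806844 = 0.7559.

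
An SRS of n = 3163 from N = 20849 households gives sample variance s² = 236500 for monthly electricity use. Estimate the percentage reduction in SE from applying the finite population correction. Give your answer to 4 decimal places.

f = n/N = 3163/20849 = 0.15170991.
SE_no-fpc = √(s²/n) = 8.6470103; SE_fpc = √((1−f)s²/n) = 7.9641269.
Ratio = √(1−f) = 0.92102665. Reduction = 100·(1 − 0.92102665) = 7.8973%.

7.8973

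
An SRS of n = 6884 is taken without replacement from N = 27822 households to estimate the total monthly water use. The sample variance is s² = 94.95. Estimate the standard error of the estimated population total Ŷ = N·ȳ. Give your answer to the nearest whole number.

2835

Var(Ŷ) = N²·Var(ȳ) = N²·(1 − n/N)·s²/n.
f = 6884/27822 = 0.24743009; Var(ȳ) = 0.75256991·94.95/6884 = 0.010380086.
Var(Ŷ) = 27822² · 0.010380086 = 8.0348476 × 10^6.
SE(Ŷ) = √(8.0348476 × 10^6) = 2835.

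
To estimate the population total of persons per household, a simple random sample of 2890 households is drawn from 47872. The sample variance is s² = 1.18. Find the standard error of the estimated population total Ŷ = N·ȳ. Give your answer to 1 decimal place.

937.7

Var(Ŷ) = N²·Var(ȳ) = N²·(1 − n/N)·s²/n.
f = 2890/47872 = 0.06036932; Var(ȳ) = 0.93963068·1.18/2890 = 3.8365543 × 10^-4.
Var(Ŷ) = 47872² · (3.8365543 × 10^-4) = 879234.04.
SE(Ŷ) = √(879234.04) = 937.7.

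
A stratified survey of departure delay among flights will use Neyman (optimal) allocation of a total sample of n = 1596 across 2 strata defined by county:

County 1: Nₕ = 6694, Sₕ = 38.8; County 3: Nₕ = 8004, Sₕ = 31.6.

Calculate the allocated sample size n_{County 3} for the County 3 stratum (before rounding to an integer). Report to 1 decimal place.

Neyman allocation: nₕ = n·NₕSₕ / Σⱼ NⱼSⱼ.
Σ NⱼSⱼ = 6694·38.8 + 8004·31.6 = 512653.6.
n_{County 3} = 1596·8004·31.6 / 512653.6 = 787.4.

787.4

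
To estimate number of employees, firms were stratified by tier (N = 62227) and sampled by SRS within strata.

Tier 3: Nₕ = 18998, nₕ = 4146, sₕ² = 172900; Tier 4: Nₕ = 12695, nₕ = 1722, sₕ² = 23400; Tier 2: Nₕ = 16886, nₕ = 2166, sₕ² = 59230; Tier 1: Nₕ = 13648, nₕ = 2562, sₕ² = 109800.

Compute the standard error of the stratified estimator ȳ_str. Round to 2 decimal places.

Var(ȳ_str) = Σₕ Wₕ²(1 − fₕ)sₕ²/nₕ with Wₕ = Nₕ/N, N = 62227.
Tier 3: Wₕ = 0.30530156; term = 0.30530156²·(1 − 0.21823350)·172900/4146 = 3.0387907.
Tier 4: Wₕ = 0.20401112; term = 0.20401112²·(1 − 0.13564395)·23400/1722 = 0.48885838.
Tier 2: Wₕ = 0.27136131; term = 0.27136131²·(1 − 0.12827194)·59230/2166 = 1.7553355.
Tier 1: Wₕ = 0.21932602; term = 0.21932602²·(1 − 0.18771981)·109800/2562 = 1.6745934.
Sum = 6.957578.
SE = √(6.957578) = 2.64.

2.64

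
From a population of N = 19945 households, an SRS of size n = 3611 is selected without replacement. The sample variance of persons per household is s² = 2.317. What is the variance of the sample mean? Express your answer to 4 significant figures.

5.255 × 10^-4

Under SRS without replacement, Var(ȳ) = (1 − f)·s²/n with f = n/N = 3611/19945 = 0.18104788.
Var(ȳ) = (1 − 0.18104788)·2.317/3611 = 0.81895212·6.4165051 × 10^-4 = 5.2548105 × 10^-4.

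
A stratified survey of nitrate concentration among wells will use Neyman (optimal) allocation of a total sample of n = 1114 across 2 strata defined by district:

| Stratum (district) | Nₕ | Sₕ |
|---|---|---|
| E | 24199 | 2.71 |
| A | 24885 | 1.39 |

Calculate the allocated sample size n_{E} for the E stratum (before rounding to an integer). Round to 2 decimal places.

Neyman allocation: nₕ = n·NₕSₕ / Σⱼ NⱼSⱼ.
Σ NⱼSⱼ = 24199·2.71 + 24885·1.39 = 100169.44.
n_{E} = 1114·24199·2.71 / 100169.44 = 729.32.

729.32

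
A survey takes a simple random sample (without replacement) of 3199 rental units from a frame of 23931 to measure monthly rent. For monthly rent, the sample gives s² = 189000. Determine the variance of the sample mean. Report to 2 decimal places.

51.18

Under SRS without replacement, Var(ȳ) = (1 − f)·s²/n with f = n/N = 3199/23931 = 0.13367599.
Var(ȳ) = (1 − 0.13367599)·189000/3199 = 0.86632401·59.080963 = 51.183257.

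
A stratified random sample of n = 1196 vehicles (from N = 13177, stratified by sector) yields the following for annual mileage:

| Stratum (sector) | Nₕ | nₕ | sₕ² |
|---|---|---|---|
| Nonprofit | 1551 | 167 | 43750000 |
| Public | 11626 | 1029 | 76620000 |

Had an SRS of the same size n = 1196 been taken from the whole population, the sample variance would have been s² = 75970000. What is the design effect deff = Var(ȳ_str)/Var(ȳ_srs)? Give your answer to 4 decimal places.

0.9709

Var(ȳ_str) = Σ Wₕ²(1−fₕ)sₕ²/nₕ with Wₕ = Nₕ/13177:
  Nonprofit: (1551/13177)²·(1−167/1551)·43750000/167 = 3238.7422
  Public: (11626/13177)²·(1−1029/11626)·76620000/1029 = 52833.202
  → Var(ȳ_str) = 56071.944.
Var(ȳ_srs) = (1 − 1196/13177)·75970000/1196 = 57754.718.
deff = 56071.944 / 57754.718 = 0.9709.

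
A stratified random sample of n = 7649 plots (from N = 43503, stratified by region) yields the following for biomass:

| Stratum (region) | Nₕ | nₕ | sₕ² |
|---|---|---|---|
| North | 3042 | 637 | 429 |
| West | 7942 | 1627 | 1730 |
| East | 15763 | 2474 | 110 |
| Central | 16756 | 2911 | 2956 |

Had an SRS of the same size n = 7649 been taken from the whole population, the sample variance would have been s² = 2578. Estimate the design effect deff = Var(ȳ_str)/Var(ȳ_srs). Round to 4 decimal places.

Var(ȳ_str) = Σ Wₕ²(1−fₕ)sₕ²/nₕ with Wₕ = Nₕ/43503:
  North: (3042/43503)²·(1−637/3042)·429/637 = 0.0026034769
  West: (7942/43503)²·(1−1627/7942)·1730/1627 = 0.028178857
  East: (15763/43503)²·(1−2474/15763)·110/2474 = 0.004921367
  Central: (16756/43503)²·(1−2911/16756)·2956/2911 = 0.12447643
  → Var(ȳ_str) = 0.16018013.
Var(ȳ_srs) = (1 − 7649/43503)·2578/7649 = 0.27777724.
deff = 0.16018013 / 0.27777724 = 0.5766.

0.5766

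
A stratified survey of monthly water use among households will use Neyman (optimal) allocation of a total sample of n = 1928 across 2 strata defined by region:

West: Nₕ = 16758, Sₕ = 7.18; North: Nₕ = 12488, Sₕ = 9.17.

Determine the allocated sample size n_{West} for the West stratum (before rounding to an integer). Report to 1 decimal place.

Neyman allocation: nₕ = n·NₕSₕ / Σⱼ NⱼSⱼ.
Σ NⱼSⱼ = 16758·7.18 + 12488·9.17 = 234837.4.
n_{West} = 1928·16758·7.18 / 234837.4 = 987.8.

987.8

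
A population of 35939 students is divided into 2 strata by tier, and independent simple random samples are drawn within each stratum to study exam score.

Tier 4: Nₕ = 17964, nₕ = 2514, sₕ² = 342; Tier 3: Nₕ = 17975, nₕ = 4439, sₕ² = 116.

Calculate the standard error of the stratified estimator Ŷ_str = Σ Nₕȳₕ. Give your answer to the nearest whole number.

6642

Var(Ŷ_str) = Σₕ Nₕ²(1 − fₕ)sₕ²/nₕ.
Tier 4: 17964²·(1 − 2514/17964)·342/2514 = 3.7756555 × 10^7.
Tier 3: 17975²·(1 − 4439/17975)·116/4439 = 6.3581693 × 10^6.
Sum = 4.4114724 × 10^7.
SE = √(4.4114724 × 10^7) = 6642.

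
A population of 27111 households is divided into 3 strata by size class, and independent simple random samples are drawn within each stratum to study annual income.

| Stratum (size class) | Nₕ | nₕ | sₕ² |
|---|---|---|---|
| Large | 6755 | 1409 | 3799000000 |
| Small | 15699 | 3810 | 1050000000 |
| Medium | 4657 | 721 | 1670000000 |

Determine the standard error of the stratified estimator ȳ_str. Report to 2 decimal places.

Var(ȳ_str) = Σₕ Wₕ²(1 − fₕ)sₕ²/nₕ with Wₕ = Nₕ/N, N = 27111.
Large: Wₕ = 0.24916086; term = 0.24916086²·(1 − 0.20858623)·3799000000/1409 = 132471.22.
Small: Wₕ = 0.57906385; term = 0.57906385²·(1 − 0.24269062)·1050000000/3810 = 69982.679.
Medium: Wₕ = 0.17177529; term = 0.17177529²·(1 − 0.15482070)·1670000000/721 = 57763.229.
Sum = 260217.13.
SE = √(260217.13) = 510.11.

510.11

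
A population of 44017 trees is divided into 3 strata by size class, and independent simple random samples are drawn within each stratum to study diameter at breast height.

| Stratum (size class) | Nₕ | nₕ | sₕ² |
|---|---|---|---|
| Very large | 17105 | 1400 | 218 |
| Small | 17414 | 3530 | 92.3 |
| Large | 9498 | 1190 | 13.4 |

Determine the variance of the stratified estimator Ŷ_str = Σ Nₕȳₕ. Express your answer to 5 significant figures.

Var(Ŷ_str) = Σₕ Nₕ²(1 − fₕ)sₕ²/nₕ.
Very large: 17105²·(1 − 1400/17105)·218/1400 = 4.1830155 × 10^7.
Small: 17414²·(1 − 3530/17414)·92.3/3530 = 6.3217911 × 10^6.
Large: 9498²·(1 − 1190/9498)·13.4/1190 = 888559.45.
Sum = 4.9040506 × 10^7.

4.9041 × 10^7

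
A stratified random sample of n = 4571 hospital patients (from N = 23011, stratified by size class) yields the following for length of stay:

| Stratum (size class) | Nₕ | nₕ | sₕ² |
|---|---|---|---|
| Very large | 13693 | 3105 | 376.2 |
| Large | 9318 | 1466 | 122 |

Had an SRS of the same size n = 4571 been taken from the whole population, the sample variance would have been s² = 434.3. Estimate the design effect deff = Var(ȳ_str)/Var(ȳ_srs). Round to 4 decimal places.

Var(ȳ_str) = Σ Wₕ²(1−fₕ)sₕ²/nₕ with Wₕ = Nₕ/23011:
  Very large: (13693/23011)²·(1−3105/13693)·376.2/3105 = 0.033174069
  Large: (9318/23011)²·(1−1466/9318)·122/1466 = 0.011498942
  → Var(ȳ_str) = 0.044673011.
Var(ȳ_srs) = (1 − 4571/23011)·434.3/4571 = 0.07613845.
deff = 0.044673011 / 0.07613845 = 0.5867.

0.5867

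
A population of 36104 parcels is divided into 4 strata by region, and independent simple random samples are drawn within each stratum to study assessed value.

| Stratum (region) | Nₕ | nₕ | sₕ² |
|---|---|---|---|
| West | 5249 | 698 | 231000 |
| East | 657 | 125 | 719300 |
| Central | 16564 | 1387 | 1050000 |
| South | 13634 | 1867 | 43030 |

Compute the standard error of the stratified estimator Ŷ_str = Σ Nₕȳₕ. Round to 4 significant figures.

Var(Ŷ_str) = Σₕ Nₕ²(1 − fₕ)sₕ²/nₕ.
West: 5249²·(1 − 698/5249)·231000/698 = 7.9056934 × 10^9.
East: 657²·(1 − 125/657)·719300/125 = 2.0113009 × 10^9.
Central: 16564²·(1 − 1387/16564)·1050000/1387 = 1.9031104 × 10^11.
South: 13634²·(1 − 1867/13634)·43030/1867 = 3.6975672 × 10^9.
Sum = 2.039256 × 10^11.
SE = √(2.039256 × 10^11) = 451600.

451600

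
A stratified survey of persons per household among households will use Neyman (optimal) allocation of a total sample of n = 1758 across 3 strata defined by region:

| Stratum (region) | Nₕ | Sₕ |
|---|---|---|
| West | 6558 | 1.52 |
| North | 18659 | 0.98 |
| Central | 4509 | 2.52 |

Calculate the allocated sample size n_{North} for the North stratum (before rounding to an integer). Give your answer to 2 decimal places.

811.44

Neyman allocation: nₕ = n·NₕSₕ / Σⱼ NⱼSⱼ.
Σ NⱼSⱼ = 6558·1.52 + 18659·0.98 + 4509·2.52 = 39616.66.
n_{North} = 1758·18659·0.98 / 39616.66 = 811.44.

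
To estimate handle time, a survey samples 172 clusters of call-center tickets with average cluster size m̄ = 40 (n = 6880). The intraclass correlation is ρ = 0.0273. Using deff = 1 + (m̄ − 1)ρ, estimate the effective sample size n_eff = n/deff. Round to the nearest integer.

3332

deff = 1 + (40 − 1)·0.0273 = 1 + 1.0647 = 2.0647.
n_eff = 6880 / 2.0647 = 3332.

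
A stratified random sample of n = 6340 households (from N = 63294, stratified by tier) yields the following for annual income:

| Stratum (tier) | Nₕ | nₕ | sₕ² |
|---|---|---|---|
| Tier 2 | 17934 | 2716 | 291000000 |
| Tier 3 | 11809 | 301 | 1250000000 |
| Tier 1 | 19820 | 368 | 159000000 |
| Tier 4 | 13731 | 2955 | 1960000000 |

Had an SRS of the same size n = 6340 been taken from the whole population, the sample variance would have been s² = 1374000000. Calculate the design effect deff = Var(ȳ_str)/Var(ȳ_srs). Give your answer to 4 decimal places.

1.0987

Var(ȳ_str) = Σ Wₕ²(1−fₕ)sₕ²/nₕ with Wₕ = Nₕ/63294:
  Tier 2: (17934/63294)²·(1−2716/17934)·291000000/2716 = 7299.16
  Tier 3: (11809/63294)²·(1−301/11809)·1250000000/301 = 140874.18
  Tier 1: (19820/63294)²·(1−368/19820)·159000000/368 = 41580.732
  Tier 4: (13731/63294)²·(1−2955/13731)·1960000000/2955 = 24498.148
  → Var(ȳ_str) = 214252.22.
Var(ȳ_srs) = (1 − 6340/63294)·1374000000/6340 = 195011.02.
deff = 214252.22 / 195011.02 = 1.0987.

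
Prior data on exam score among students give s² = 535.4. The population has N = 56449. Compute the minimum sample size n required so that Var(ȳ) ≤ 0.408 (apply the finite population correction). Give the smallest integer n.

1283

Without fpc, n₀ = s²/D = 535.4/0.408 = 1312.2549.
With fpc, (1 − n/N)·s²/n ≤ D requires n ≥ n₀/(1 + n₀/N) = 1312.2549/(1 + 1312.2549/56449) = 1282.4423.
Rounding up, n = 1283.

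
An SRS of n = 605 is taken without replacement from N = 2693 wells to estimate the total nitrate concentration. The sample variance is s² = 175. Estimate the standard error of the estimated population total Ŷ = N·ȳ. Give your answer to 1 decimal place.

1275.3

Var(Ŷ) = N²·Var(ȳ) = N²·(1 − n/N)·s²/n.
f = 605/2693 = 0.22465652; Var(ȳ) = 0.77534348·175/605 = 0.22427291.
Var(Ŷ) = 2693² · 0.22427291 = 1.626483 × 10^6.
SE(Ŷ) = √(1.626483 × 10^6) = 1275.3.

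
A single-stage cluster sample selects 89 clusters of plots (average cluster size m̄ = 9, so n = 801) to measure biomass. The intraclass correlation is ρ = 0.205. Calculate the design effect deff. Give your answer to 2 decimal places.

deff = 1 + (9 − 1)·0.205 = 1 + 1.64 = 2.64.

2.64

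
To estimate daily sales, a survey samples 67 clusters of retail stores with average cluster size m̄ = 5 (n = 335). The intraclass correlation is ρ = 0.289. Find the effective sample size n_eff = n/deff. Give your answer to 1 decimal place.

155.4

deff = 1 + (5 − 1)·0.289 = 1 + 1.156 = 2.156.
n_eff = 335 / 2.156 = 155.4.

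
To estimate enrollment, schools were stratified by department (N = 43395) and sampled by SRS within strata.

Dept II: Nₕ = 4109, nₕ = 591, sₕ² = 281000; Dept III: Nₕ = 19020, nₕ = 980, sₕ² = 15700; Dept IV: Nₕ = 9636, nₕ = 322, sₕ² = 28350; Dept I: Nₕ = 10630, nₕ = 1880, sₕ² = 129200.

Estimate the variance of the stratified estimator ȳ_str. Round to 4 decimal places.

Var(ȳ_str) = Σₕ Wₕ²(1 − fₕ)sₕ²/nₕ with Wₕ = Nₕ/N, N = 43395.
Dept II: Wₕ = 0.09468833; term = 0.09468833²·(1 − 0.14383062)·281000/591 = 3.6498199.
Dept III: Wₕ = 0.43829934; term = 0.43829934²·(1 − 0.05152471)·15700/980 = 2.919048.
Dept IV: Wₕ = 0.22205323; term = 0.22205323²·(1 − 0.03341636)·28350/322 = 4.1961483.
Dept I: Wₕ = 0.24495910; term = 0.24495910²·(1 − 0.17685795)·129200/1880 = 3.394428.
Sum = 14.159444.

14.1594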